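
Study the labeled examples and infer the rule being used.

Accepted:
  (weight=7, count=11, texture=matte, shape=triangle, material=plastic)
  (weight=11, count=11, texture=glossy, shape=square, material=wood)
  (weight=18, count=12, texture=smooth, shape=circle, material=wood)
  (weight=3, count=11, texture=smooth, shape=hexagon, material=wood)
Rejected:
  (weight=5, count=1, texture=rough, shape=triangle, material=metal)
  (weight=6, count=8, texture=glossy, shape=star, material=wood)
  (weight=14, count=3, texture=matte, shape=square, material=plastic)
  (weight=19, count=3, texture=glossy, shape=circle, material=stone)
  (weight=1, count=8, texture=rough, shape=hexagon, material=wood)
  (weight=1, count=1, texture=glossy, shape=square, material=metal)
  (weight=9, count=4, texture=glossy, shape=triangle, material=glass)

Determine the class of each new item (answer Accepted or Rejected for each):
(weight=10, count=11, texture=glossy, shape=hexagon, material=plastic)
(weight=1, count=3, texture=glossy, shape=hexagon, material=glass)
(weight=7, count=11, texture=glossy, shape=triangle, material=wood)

Accepted, Rejected, Accepted

The common property of the 'Accepted' items is: count ≥ 11. No 'Rejected' item has it.
(weight=10, count=11, texture=glossy, shape=hexagon, material=plastic) — count = 11, hence Accepted.
(weight=1, count=3, texture=glossy, shape=hexagon, material=glass) — count = 3, hence Rejected.
(weight=7, count=11, texture=glossy, shape=triangle, material=wood) — count = 11, hence Accepted.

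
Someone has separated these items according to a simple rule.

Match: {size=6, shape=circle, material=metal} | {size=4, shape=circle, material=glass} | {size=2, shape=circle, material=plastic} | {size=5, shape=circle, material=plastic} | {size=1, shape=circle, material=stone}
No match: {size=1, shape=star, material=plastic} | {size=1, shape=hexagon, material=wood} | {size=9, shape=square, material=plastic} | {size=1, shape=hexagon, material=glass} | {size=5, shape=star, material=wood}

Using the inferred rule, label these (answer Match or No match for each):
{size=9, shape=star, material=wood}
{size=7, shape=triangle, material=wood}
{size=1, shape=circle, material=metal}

Every 'Match' example satisfies: shape is circle. None of the 'No match' examples do.
{size=9, shape=star, material=wood}: shape is star — doesn't qualify, so No match.
{size=7, shape=triangle, material=wood}: shape is triangle — doesn't qualify, so No match.
{size=1, shape=circle, material=metal}: shape is circle — qualifies, so Match.

No match, No match, Match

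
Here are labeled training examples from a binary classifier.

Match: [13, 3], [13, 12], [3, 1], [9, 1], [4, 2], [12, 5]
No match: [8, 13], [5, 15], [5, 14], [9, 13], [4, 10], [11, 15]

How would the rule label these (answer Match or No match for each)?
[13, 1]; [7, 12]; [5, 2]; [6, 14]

Match, No match, Match, No match

The simplest hypothesis consistent with all the labels is: first > second.
[13, 1] → 13 > 1 → Match. [7, 12] → 7 < 12 → No match. [5, 2] → 5 > 2 → Match. [6, 14] → 6 < 14 → No match.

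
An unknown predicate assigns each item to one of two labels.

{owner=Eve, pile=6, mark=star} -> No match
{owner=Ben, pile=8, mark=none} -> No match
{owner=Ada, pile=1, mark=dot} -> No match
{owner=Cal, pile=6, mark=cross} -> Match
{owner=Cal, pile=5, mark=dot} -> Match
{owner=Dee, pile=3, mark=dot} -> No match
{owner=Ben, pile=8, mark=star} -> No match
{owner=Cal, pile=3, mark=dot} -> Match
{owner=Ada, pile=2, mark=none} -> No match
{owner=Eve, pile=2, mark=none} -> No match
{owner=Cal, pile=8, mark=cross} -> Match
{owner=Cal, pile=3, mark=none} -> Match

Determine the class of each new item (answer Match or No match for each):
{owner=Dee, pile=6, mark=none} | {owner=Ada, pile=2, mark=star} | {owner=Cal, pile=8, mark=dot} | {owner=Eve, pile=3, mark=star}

'Match' ⟺ owner is Cal.
{owner=Dee, pile=6, mark=none}: No match (owner is Dee). {owner=Ada, pile=2, mark=star}: No match (owner is Ada). {owner=Cal, pile=8, mark=dot}: Match (owner is Cal). {owner=Eve, pile=3, mark=star}: No match (owner is Eve).

No match, No match, Match, No match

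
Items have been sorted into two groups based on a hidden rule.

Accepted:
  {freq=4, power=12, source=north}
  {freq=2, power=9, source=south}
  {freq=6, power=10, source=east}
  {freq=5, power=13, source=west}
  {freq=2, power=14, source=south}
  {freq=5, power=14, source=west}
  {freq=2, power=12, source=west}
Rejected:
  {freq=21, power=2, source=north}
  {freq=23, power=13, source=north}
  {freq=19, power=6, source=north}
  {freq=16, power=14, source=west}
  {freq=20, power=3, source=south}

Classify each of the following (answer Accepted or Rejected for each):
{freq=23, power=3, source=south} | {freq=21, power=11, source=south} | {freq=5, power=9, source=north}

Rejected, Rejected, Accepted

Rule: freq ≤ 6. This holds for each 'Accepted' example and fails for each 'Rejected' one.
{freq=23, power=3, source=south} — freq = 23, hence Rejected.
{freq=21, power=11, source=south} — freq = 21, hence Rejected.
{freq=5, power=9, source=north} — freq = 5, hence Accepted.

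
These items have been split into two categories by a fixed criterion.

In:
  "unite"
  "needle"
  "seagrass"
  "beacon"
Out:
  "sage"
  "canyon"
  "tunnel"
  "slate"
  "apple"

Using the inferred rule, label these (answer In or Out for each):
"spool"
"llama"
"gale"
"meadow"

The classifier is using: has ≥ 3 vowels.
"spool" → 2 vowels → Out.
"llama" → 2 vowels → Out.
"gale" → 2 vowels → Out.
"meadow" → 3 vowels → In.

Out, Out, Out, In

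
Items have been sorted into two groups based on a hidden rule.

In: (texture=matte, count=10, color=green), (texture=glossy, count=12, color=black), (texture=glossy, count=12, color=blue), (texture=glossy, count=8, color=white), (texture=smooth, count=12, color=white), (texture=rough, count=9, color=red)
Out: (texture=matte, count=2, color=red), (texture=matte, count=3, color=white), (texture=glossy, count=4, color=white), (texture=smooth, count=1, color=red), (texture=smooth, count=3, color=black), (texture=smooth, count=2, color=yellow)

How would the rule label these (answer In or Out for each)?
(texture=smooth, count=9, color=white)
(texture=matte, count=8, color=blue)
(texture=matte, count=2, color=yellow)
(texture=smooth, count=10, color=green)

The distinguishing property — count ≥ 8 — holds for all the 'In' cases and none of the 'Out' cases.
(texture=smooth, count=9, color=white): In (count = 9).
(texture=matte, count=8, color=blue): In (count = 8).
(texture=matte, count=2, color=yellow): Out (count = 2).
(texture=smooth, count=10, color=green): In (count = 10).

In, In, Out, In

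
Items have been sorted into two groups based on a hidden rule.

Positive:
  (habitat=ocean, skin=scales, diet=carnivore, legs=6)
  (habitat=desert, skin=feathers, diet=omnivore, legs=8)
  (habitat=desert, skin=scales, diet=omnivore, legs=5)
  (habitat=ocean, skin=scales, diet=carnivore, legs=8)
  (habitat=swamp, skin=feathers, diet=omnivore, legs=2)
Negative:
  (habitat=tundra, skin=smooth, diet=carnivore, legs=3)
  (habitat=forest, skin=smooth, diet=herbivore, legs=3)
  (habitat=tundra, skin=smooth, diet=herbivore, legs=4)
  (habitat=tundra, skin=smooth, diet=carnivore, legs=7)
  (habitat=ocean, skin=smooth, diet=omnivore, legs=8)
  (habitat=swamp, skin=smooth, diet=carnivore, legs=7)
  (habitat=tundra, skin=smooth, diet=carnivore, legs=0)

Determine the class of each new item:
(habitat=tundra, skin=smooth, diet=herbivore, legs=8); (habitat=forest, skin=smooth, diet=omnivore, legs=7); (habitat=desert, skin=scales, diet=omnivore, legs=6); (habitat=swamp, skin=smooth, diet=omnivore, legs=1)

Checking candidate rules against both groups, what survives is: skin is not smooth.

Negative, Negative, Positive, Negative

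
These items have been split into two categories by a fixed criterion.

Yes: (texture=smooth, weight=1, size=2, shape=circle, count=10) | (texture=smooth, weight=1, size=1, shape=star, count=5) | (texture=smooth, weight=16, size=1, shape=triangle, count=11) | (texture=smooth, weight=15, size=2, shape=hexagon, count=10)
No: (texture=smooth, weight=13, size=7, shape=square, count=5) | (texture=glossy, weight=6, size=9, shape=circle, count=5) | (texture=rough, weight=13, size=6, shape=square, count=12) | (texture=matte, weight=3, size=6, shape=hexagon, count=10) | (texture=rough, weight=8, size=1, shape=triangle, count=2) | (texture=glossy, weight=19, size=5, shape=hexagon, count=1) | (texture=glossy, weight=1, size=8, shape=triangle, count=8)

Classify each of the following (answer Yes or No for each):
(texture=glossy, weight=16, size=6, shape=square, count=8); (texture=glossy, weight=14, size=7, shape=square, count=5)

No, No

Every 'Yes' example satisfies: texture is smooth AND size ≤ 2. None of the 'No' examples do.
(texture=glossy, weight=16, size=6, shape=square, count=8): texture is glossy, size = 6, does not pass → No. (texture=glossy, weight=14, size=7, shape=square, count=5): texture is glossy, size = 7, does not pass → No.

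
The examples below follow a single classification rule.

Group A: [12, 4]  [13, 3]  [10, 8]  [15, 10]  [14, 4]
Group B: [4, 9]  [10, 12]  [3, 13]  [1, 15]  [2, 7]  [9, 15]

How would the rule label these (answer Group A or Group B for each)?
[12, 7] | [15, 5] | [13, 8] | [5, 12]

Group A, Group A, Group A, Group B

Rule: first > second. This holds for each 'Group A' example and fails for each 'Group B' one.
[12, 7] — 12 > 7, hence Group A. [15, 5] — 15 > 5, hence Group A. [13, 8] — 13 > 8, hence Group A. [5, 12] — 5 < 12, hence Group B.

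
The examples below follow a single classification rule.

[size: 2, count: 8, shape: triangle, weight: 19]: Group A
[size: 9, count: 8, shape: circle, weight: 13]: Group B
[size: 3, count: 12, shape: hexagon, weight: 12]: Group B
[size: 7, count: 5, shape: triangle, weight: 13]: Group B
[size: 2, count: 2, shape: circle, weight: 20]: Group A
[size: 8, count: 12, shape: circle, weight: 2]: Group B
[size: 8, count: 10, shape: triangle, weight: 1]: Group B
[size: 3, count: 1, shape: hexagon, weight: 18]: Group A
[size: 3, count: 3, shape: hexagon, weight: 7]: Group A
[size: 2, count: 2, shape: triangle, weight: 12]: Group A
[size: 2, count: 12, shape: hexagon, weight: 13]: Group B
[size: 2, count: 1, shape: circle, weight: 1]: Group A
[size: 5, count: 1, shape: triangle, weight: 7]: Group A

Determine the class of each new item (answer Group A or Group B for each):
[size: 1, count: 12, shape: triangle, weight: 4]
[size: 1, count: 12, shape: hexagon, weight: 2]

Group B, Group B

Rule: count ≤ 8 AND size ≤ 5. This holds for each 'Group A' example and fails for each 'Group B' one.
[size: 1, count: 12, shape: triangle, weight: 4]: count = 12, size = 1 — doesn't match, so Group B. [size: 1, count: 12, shape: hexagon, weight: 2]: count = 12, size = 1 — doesn't match, so Group B.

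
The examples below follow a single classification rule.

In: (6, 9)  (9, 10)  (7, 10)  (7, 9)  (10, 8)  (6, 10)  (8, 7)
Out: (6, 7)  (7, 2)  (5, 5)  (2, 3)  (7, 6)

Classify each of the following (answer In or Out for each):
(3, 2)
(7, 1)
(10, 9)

Out, Out, In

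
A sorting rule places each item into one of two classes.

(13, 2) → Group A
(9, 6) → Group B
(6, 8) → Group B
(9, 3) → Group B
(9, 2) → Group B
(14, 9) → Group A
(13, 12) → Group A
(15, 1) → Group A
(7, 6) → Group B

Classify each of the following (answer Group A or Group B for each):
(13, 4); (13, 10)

Rule: first ≥ 12. This holds for each 'Group A' example and fails for each 'Group B' one.
(13, 4): first 13 — matches, so Group A. (13, 10): first 13 — matches, so Group A.

Group A, Group A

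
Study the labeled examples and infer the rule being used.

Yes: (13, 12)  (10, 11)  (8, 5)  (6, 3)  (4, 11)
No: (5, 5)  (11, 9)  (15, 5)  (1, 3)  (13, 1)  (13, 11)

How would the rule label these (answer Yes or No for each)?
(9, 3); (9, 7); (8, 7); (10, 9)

No, No, Yes, Yes

One predicate separates the groups cleanly: sum is odd.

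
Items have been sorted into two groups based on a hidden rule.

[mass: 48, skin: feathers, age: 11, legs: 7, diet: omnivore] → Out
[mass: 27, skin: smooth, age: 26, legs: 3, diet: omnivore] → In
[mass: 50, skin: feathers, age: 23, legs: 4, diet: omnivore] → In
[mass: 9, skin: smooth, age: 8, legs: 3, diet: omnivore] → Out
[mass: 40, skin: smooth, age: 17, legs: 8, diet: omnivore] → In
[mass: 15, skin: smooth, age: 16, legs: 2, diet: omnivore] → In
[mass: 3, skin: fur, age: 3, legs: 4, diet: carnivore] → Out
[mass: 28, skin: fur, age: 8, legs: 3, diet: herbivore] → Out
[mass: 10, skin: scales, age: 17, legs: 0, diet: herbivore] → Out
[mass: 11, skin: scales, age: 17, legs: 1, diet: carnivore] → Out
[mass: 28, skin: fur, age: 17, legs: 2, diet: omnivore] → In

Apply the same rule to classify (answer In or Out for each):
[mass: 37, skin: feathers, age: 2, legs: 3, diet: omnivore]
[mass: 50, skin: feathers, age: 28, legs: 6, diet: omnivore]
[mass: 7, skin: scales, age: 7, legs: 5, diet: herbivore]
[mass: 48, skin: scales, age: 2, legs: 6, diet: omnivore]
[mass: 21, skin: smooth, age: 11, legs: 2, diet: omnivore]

Out, In, Out, Out, Out

Rule: diet is omnivore AND age ≥ 16. This holds for each 'In' example and fails for each 'Out' one.
[mass: 37, skin: feathers, age: 2, legs: 3, diet: omnivore]: diet is omnivore, age = 2 — does not satisfy this, so Out.
[mass: 50, skin: feathers, age: 28, legs: 6, diet: omnivore]: diet is omnivore, age = 28 — has this property, so In.
[mass: 7, skin: scales, age: 7, legs: 5, diet: herbivore]: diet is herbivore, age = 7 — does not satisfy this, so Out.
[mass: 48, skin: scales, age: 2, legs: 6, diet: omnivore]: diet is omnivore, age = 2 — does not satisfy this, so Out.
[mass: 21, skin: smooth, age: 11, legs: 2, diet: omnivore]: diet is omnivore, age = 11 — does not satisfy this, so Out.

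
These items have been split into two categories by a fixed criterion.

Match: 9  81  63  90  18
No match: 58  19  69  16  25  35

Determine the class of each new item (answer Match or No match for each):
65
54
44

No match, Match, No match

One predicate separates the groups cleanly: multiple of 9.
No match: 65, since 65 = 9·7 + 2.
Match: 54, since 54 = 9·6.
No match: 44, since 44 = 9·4 + 8.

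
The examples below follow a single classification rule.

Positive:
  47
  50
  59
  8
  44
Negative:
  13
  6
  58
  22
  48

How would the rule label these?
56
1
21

The classifier is using: ≡ 2 (mod 3).

Positive, Negative, Negative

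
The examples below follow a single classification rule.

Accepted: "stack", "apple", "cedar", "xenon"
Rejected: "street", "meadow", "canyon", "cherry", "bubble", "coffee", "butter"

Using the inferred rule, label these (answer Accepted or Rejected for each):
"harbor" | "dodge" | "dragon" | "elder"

Rejected, Accepted, Rejected, Accepted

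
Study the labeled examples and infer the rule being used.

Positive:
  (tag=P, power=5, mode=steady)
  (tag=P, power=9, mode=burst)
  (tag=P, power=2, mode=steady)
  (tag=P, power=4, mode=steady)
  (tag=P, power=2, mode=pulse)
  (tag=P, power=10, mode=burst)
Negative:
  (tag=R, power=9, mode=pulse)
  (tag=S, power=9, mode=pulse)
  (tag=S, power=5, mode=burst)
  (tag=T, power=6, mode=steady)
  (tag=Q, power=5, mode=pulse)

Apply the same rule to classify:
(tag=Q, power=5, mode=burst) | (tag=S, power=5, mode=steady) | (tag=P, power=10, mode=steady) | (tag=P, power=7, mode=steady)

Negative, Negative, Positive, Positive

The pattern is that an item is 'Positive' exactly when: tag is P.
(tag=Q, power=5, mode=burst): Negative (tag is Q).
(tag=S, power=5, mode=steady): Negative (tag is S).
(tag=P, power=10, mode=steady): Positive (tag is P).
(tag=P, power=7, mode=steady): Positive (tag is P).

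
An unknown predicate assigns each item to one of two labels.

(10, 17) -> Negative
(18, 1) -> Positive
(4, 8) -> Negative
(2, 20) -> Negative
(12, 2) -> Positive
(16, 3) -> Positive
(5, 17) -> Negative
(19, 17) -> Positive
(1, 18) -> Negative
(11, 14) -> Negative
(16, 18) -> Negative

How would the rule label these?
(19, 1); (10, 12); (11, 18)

The rule appears to be: first > second.
(19, 1): Positive (19 > 1). (10, 12): Negative (10 < 12). (11, 18): Negative (11 < 18).

Positive, Negative, Negative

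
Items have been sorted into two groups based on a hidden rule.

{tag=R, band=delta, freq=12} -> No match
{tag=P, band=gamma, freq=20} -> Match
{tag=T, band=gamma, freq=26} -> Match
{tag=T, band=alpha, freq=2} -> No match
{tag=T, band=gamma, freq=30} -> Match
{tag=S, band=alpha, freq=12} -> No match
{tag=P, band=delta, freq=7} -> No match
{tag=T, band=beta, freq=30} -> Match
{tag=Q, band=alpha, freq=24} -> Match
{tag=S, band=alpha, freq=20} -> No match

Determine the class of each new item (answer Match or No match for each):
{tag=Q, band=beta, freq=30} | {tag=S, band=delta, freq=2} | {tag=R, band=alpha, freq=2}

Match, No match, No match

A rule that fits every label: band is gamma OR freq ≥ 24 — true of each 'Match' example, false of each 'No match' one.
{tag=Q, band=beta, freq=30} → band is beta, freq = 30 → Match.
{tag=S, band=delta, freq=2} → band is delta, freq = 2 → No match.
{tag=R, band=alpha, freq=2} → band is alpha, freq = 2 → No match.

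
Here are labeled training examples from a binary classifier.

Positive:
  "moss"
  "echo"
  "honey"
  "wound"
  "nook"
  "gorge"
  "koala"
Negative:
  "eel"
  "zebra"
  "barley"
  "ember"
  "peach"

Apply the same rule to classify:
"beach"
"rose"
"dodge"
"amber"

The rule appears to be: contains 'o'.
"beach" — no 'o', hence Negative.
"rose" — has 'o', hence Positive.
"dodge" — has 'o', hence Positive.
"amber" — no 'o', hence Negative.

Negative, Positive, Positive, Negative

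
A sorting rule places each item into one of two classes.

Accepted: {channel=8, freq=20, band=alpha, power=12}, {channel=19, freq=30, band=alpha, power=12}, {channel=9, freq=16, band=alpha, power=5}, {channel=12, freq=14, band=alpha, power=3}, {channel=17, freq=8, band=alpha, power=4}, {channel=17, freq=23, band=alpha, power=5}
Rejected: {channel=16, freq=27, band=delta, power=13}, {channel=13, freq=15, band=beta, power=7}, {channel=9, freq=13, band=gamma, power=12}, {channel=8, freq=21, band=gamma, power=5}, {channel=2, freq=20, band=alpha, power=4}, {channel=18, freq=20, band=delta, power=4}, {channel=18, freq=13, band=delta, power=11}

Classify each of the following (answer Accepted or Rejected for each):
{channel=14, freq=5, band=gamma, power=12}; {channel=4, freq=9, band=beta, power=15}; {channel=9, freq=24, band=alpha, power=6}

Rejected, Rejected, Accepted

A rule that fits every label: band is alpha AND channel ≥ 8 — true of each 'Accepted' example, false of each 'Rejected' one.
{channel=14, freq=5, band=gamma, power=12}: band is gamma, channel = 14, fails the rule → Rejected.
{channel=4, freq=9, band=beta, power=15}: band is beta, channel = 4, fails the rule → Rejected.
{channel=9, freq=24, band=alpha, power=6}: band is alpha, channel = 9, qualifies → Accepted.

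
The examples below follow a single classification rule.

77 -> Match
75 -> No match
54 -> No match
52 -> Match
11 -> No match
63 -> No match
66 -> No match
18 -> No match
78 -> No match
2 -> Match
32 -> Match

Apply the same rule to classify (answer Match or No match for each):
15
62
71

No match, Match, No match

All 'Match' examples share one property — ≡ 2 (mod 5) — and every 'No match' example lacks it.
15 — 15 mod 5 = 0, hence No match. 62 — 62 mod 5 = 2, hence Match. 71 — 71 mod 5 = 1, hence No match.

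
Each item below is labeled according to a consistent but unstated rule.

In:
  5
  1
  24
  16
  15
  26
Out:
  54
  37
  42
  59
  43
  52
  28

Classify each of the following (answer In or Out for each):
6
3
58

One predicate separates the groups cleanly: at most 26.

In, In, Out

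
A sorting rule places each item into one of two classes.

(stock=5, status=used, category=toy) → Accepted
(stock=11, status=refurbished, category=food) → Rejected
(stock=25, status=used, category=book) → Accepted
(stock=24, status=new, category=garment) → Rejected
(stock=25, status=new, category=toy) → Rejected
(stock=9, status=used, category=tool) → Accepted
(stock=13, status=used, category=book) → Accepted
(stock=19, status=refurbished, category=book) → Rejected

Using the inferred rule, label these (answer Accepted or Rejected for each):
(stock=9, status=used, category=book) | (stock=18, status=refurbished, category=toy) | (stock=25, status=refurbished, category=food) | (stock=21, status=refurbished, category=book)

Accepted, Rejected, Rejected, Rejected

Every 'Accepted' example satisfies: status is used. None of the 'Rejected' examples do.
(stock=9, status=used, category=book) — status is used, hence Accepted. (stock=18, status=refurbished, category=toy) — status is refurbished, hence Rejected. (stock=25, status=refurbished, category=food) — status is refurbished, hence Rejected. (stock=21, status=refurbished, category=book) — status is refurbished, hence Rejected.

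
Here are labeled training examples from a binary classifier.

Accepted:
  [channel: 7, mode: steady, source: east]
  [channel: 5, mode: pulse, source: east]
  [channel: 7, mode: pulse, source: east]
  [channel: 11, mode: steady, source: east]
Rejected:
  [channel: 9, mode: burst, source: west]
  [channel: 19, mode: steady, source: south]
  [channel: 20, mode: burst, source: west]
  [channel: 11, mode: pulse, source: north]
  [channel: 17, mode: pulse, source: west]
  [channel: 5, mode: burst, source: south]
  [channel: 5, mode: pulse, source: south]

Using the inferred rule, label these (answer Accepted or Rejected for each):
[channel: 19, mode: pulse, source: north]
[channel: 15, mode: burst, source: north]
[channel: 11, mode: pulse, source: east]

Rejected, Rejected, Accepted

The rule appears to be: source is east.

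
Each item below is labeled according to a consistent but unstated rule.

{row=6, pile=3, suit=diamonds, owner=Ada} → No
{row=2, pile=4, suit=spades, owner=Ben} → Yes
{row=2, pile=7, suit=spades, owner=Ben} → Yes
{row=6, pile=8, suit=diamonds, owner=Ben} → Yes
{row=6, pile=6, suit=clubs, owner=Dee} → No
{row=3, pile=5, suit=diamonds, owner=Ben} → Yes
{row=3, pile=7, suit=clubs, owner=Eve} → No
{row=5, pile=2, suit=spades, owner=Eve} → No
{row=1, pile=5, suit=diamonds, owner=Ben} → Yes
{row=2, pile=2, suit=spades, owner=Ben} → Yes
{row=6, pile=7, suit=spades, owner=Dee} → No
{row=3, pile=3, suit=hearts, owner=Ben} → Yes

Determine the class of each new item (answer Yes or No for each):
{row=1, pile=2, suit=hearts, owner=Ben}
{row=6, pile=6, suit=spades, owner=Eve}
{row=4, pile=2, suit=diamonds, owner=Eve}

Yes, No, No

The rule appears to be: owner is Ben.
{row=1, pile=2, suit=hearts, owner=Ben}: owner is Ben, matches → Yes. {row=6, pile=6, suit=spades, owner=Eve}: owner is Eve, does not fit → No. {row=4, pile=2, suit=diamonds, owner=Eve}: owner is Eve, does not fit → No.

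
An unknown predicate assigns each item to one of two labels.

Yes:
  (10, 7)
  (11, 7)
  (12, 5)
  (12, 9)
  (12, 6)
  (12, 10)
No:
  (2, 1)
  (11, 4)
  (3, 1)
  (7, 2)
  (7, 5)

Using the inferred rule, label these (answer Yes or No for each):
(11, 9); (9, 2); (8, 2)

The classifier is using: sum ≥ 17.
Yes: (11, 9), since 11+9 = 20. No: (9, 2), since 9+2 = 11. No: (8, 2), since 8+2 = 10.

Yes, No, No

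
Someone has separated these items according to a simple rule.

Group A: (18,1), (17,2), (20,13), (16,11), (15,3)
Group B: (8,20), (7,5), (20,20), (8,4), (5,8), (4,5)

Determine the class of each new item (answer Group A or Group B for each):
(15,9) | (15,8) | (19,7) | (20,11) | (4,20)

'Group A' ⟺ first > second AND sum ≥ 13.
Group A: (15,9), since 15 > 9, 15+9 = 24. Group A: (15,8), since 15 > 8, 15+8 = 23. Group A: (19,7), since 19 > 7, 19+7 = 26. Group A: (20,11), since 20 > 11, 20+11 = 31. Group B: (4,20), since 4 < 20, 4+20 = 24.

Group A, Group A, Group A, Group A, Group B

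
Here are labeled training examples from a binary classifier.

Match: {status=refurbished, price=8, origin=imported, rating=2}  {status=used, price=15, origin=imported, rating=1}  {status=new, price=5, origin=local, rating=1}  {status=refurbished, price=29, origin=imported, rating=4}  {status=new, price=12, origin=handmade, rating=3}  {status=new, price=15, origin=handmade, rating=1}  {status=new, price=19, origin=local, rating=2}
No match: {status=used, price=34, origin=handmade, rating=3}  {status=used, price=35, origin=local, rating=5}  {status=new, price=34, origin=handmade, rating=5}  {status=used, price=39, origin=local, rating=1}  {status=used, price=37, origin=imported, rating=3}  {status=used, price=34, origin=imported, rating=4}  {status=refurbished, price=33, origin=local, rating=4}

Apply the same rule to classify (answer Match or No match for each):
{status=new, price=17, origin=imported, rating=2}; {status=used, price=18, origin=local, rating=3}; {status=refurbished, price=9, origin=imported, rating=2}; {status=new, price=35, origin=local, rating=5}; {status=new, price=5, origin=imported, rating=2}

Match, Match, Match, No match, Match

'Match' ⟺ price ≤ 29.
{status=new, price=17, origin=imported, rating=2}: price = 17, matches → Match. {status=used, price=18, origin=local, rating=3}: price = 18, matches → Match. {status=refurbished, price=9, origin=imported, rating=2}: price = 9, matches → Match. {status=new, price=35, origin=local, rating=5}: price = 35, doesn't qualify → No match. {status=new, price=5, origin=imported, rating=2}: price = 5, matches → Match.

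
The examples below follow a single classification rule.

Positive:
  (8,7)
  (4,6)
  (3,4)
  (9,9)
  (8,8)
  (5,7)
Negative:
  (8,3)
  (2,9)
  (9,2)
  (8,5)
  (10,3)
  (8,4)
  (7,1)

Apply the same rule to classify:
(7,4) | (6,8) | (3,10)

Rule: |first − second| ≤ 2. This holds for each 'Positive' example and fails for each 'Negative' one.
(7,4) — |7−4| = 3, hence Negative.
(6,8) — |6−8| = 2, hence Positive.
(3,10) — |3−10| = 7, hence Negative.

Negative, Positive, Negative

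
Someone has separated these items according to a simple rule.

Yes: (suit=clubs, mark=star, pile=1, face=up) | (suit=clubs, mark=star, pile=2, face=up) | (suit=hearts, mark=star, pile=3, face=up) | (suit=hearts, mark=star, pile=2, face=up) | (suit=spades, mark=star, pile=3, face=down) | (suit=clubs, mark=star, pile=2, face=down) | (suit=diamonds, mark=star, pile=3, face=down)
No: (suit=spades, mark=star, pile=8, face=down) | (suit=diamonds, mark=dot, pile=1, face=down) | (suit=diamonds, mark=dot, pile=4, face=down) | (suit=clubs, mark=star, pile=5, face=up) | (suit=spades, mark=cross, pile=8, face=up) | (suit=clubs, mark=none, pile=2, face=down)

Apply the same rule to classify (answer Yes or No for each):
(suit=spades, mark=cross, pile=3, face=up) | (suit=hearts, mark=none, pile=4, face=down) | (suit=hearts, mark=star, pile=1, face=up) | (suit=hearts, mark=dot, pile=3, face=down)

No, No, Yes, No

The classifier is using: mark is star AND pile ≤ 3.
No: (suit=spades, mark=cross, pile=3, face=up), since mark is cross, pile = 3.
No: (suit=hearts, mark=none, pile=4, face=down), since mark is none, pile = 4.
Yes: (suit=hearts, mark=star, pile=1, face=up), since mark is star, pile = 1.
No: (suit=hearts, mark=dot, pile=3, face=down), since mark is dot, pile = 3.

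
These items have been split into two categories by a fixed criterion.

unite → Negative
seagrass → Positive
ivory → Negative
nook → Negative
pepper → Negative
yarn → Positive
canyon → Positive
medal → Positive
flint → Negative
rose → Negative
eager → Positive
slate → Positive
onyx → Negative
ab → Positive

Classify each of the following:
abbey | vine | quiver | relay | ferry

Positive, Negative, Negative, Positive, Negative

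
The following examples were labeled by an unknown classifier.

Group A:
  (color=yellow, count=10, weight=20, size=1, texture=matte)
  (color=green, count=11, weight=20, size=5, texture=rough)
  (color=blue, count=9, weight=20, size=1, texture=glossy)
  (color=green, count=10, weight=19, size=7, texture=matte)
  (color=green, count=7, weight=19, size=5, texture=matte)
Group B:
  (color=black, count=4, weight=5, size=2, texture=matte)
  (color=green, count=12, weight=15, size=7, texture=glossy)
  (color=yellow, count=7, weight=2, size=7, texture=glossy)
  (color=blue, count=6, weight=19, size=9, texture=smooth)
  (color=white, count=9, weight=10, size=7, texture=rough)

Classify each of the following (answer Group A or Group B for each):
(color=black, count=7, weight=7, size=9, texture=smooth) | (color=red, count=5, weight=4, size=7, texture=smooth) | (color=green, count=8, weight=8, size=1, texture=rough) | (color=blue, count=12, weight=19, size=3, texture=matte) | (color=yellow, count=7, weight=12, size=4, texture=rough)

Group B, Group B, Group B, Group A, Group B

Rule: weight ≥ 19 AND size ≤ 7. This holds for each 'Group A' example and fails for each 'Group B' one.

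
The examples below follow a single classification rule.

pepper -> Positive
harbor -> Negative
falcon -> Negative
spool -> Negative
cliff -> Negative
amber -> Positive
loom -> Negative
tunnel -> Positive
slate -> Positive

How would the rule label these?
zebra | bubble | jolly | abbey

Positive, Positive, Negative, Positive

Every 'Positive' example satisfies: contains 'e'. None of the 'Negative' examples do.
zebra — has 'e', hence Positive.
bubble — has 'e', hence Positive.
jolly — no 'e', hence Negative.
abbey — has 'e', hence Positive.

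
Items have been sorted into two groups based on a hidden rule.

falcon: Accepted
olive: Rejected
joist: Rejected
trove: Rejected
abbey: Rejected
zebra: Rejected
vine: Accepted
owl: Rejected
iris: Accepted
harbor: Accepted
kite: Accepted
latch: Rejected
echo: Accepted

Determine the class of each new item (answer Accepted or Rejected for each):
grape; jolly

The simplest hypothesis consistent with all the labels is: even length.

Rejected, Rejected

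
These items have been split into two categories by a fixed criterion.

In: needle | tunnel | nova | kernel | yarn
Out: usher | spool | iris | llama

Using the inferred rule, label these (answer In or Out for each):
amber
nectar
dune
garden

Out, In, In, In

The distinguishing property — contains 'n' — holds for all the 'In' cases and none of the 'Out' cases.
amber: no 'n' — doesn't match, so Out.
nectar: has 'n' — fits, so In.
dune: has 'n' — fits, so In.
garden: has 'n' — fits, so In.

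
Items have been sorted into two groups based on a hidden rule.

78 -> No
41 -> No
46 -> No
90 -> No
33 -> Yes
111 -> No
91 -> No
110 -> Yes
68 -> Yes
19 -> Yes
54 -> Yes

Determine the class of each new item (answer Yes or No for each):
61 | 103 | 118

Checking candidate rules against both groups, what survives is: ≡ 5 (mod 7).

Yes, Yes, No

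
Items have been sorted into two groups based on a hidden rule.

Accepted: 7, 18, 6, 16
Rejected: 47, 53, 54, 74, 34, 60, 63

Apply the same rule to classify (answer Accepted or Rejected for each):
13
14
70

Accepted, Accepted, Rejected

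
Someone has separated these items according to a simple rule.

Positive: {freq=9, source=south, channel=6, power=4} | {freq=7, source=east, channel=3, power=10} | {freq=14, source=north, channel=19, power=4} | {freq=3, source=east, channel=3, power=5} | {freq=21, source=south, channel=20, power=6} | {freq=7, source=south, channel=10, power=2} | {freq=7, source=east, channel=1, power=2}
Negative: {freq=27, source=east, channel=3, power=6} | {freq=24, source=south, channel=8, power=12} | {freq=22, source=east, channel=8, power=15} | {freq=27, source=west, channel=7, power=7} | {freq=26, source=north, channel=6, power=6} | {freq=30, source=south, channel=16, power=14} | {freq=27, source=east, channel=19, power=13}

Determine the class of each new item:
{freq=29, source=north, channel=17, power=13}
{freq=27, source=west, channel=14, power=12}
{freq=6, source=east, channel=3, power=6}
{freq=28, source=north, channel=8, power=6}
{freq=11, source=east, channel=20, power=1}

Every 'Positive' example satisfies: freq ≤ 21. None of the 'Negative' examples do.
{freq=29, source=north, channel=17, power=13}: freq = 29, does not fit → Negative. {freq=27, source=west, channel=14, power=12}: freq = 27, does not fit → Negative. {freq=6, source=east, channel=3, power=6}: freq = 6, checks out → Positive. {freq=28, source=north, channel=8, power=6}: freq = 28, does not fit → Negative. {freq=11, source=east, channel=20, power=1}: freq = 11, checks out → Positive.

Negative, Negative, Positive, Negative, Positive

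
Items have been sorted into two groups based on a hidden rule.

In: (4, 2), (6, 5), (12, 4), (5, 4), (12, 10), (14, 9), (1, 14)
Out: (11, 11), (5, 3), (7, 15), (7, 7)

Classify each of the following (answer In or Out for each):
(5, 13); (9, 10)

'In' ⟺ product is even.
(5, 13) → 5·13 = 65 → Out. (9, 10) → 9·10 = 90 → In.

Out, In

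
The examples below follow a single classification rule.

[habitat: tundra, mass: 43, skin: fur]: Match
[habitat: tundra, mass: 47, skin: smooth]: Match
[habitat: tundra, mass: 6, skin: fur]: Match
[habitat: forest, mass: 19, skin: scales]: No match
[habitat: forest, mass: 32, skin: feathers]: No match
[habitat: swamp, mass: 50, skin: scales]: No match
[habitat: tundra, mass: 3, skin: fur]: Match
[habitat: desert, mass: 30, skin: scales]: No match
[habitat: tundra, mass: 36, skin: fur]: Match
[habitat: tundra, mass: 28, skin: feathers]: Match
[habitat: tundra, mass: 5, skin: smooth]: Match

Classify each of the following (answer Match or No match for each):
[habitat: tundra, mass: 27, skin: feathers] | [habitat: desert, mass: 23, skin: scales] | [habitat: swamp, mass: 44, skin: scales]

The rule appears to be: habitat is tundra.
[habitat: tundra, mass: 27, skin: feathers]: habitat is tundra, checks out → Match.
[habitat: desert, mass: 23, skin: scales]: habitat is desert, doesn't match → No match.
[habitat: swamp, mass: 44, skin: scales]: habitat is swamp, doesn't match → No match.

Match, No match, No match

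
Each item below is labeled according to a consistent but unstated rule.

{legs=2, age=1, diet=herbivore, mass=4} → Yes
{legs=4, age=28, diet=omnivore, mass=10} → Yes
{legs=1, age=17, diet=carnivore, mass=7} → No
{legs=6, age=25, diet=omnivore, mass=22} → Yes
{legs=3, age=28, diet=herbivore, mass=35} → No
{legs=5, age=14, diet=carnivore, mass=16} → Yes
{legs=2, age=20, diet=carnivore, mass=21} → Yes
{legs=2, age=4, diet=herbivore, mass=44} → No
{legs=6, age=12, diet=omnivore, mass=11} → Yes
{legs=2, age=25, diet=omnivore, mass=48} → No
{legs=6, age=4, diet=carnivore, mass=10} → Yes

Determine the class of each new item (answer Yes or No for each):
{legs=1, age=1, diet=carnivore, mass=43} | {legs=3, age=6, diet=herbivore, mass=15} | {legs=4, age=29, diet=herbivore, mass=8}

No, Yes, Yes

The distinguishing property — mass ≤ 22 AND legs ≥ 2 — holds for all the 'Yes' cases and none of the 'No' cases.
No: {legs=1, age=1, diet=carnivore, mass=43}, since mass = 43, legs = 1.
Yes: {legs=3, age=6, diet=herbivore, mass=15}, since mass = 15, legs = 3.
Yes: {legs=4, age=29, diet=herbivore, mass=8}, since mass = 8, legs = 4.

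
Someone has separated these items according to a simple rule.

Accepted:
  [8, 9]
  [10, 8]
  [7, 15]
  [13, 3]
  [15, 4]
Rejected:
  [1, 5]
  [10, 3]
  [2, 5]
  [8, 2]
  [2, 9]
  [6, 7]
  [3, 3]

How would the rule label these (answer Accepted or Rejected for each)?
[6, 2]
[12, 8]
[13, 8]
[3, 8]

Rejected, Accepted, Accepted, Rejected

The common property of the 'Accepted' items is: sum ≥ 16. No 'Rejected' item has it.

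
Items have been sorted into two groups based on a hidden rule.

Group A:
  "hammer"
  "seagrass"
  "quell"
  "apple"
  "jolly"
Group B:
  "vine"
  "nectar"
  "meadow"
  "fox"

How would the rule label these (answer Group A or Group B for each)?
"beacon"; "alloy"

The distinguishing property — has a double letter — holds for all the 'Group A' cases and none of the 'Group B' cases.
Group B: "beacon", since no doubled letter.
Group A: "alloy", since 'll' doubled.

Group B, Group A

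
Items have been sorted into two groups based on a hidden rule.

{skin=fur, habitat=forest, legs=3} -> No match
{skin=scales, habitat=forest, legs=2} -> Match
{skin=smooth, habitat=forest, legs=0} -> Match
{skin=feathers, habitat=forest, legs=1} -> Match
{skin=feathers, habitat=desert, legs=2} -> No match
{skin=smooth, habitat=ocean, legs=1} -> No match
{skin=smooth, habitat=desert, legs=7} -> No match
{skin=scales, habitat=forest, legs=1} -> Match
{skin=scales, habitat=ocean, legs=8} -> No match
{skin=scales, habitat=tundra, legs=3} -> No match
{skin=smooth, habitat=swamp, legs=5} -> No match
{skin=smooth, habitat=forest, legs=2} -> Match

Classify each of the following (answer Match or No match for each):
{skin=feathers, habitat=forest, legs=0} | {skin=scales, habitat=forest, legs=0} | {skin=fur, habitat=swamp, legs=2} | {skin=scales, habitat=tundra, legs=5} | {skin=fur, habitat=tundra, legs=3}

Match, Match, No match, No match, No match

Rule: habitat is forest AND legs ≤ 2. This holds for each 'Match' example and fails for each 'No match' one.
{skin=feathers, habitat=forest, legs=0}: habitat is forest, legs = 0 — qualifies, so Match. {skin=scales, habitat=forest, legs=0}: habitat is forest, legs = 0 — qualifies, so Match. {skin=fur, habitat=swamp, legs=2}: habitat is swamp, legs = 2 — does not fit, so No match. {skin=scales, habitat=tundra, legs=5}: habitat is tundra, legs = 5 — does not fit, so No match. {skin=fur, habitat=tundra, legs=3}: habitat is tundra, legs = 3 — does not fit, so No match.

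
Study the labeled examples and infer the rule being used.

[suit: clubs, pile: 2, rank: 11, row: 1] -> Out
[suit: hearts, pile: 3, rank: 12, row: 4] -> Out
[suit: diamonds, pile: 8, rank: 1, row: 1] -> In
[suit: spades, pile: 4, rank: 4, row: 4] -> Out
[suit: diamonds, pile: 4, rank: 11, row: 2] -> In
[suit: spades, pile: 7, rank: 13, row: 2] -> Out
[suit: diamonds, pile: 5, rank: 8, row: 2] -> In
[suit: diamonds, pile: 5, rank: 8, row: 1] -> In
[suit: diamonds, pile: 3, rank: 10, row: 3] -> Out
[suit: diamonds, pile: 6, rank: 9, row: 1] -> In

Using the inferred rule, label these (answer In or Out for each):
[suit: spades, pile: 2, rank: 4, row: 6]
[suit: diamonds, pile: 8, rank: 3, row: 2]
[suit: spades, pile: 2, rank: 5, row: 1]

The classifier is using: suit is diamonds AND row ≤ 2.
[suit: spades, pile: 2, rank: 4, row: 6] — suit is spades, row = 6, hence Out.
[suit: diamonds, pile: 8, rank: 3, row: 2] — suit is diamonds, row = 2, hence In.
[suit: spades, pile: 2, rank: 5, row: 1] — suit is spades, row = 1, hence Out.

Out, In, Out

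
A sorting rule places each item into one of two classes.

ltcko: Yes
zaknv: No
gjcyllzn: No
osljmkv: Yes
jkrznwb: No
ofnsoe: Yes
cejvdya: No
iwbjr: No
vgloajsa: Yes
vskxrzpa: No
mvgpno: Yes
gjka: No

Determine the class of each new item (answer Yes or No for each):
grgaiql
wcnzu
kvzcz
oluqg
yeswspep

Looking at the examples, the only property every 'Yes' case has and every 'No' case lacks is: contains 'o'.
grgaiql — no 'o', hence No. wcnzu — no 'o', hence No. kvzcz — no 'o', hence No. oluqg — has 'o', hence Yes. yeswspep — no 'o', hence No.

No, No, No, Yes, No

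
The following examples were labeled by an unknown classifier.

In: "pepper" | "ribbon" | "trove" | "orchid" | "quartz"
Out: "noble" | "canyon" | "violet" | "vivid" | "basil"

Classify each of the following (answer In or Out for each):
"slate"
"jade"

Out, Out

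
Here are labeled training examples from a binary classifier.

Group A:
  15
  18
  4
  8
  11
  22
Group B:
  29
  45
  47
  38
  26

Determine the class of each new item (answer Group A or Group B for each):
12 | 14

Group A, Group A

One predicate separates the groups cleanly: at most 22.
12 → 12 ≤ 22 → Group A.
14 → 14 ≤ 22 → Group A.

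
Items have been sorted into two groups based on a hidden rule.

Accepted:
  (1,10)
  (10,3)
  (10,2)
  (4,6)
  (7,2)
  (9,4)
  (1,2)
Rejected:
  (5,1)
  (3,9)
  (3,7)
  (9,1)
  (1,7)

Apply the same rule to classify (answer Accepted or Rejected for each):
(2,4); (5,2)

Accepted, Accepted

Rule: product is even. This holds for each 'Accepted' example and fails for each 'Rejected' one.
(2,4): 2·4 = 8 — satisfies this, so Accepted.
(5,2): 5·2 = 10 — satisfies this, so Accepted.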